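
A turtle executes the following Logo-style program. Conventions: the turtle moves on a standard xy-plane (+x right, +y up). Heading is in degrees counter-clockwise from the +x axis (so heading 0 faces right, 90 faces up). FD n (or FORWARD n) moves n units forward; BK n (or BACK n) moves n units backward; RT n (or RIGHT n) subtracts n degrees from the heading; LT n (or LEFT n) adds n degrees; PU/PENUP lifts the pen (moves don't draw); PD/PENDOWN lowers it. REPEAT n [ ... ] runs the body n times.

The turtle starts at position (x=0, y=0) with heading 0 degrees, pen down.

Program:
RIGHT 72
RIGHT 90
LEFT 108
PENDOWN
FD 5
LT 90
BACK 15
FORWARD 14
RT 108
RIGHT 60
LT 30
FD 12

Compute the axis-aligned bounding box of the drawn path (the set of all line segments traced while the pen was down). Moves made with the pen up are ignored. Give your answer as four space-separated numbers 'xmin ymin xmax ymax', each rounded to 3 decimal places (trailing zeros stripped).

Answer: -9.196 -16.371 2.939 0

Derivation:
Executing turtle program step by step:
Start: pos=(0,0), heading=0, pen down
RT 72: heading 0 -> 288
RT 90: heading 288 -> 198
LT 108: heading 198 -> 306
PD: pen down
FD 5: (0,0) -> (2.939,-4.045) [heading=306, draw]
LT 90: heading 306 -> 36
BK 15: (2.939,-4.045) -> (-9.196,-12.862) [heading=36, draw]
FD 14: (-9.196,-12.862) -> (2.13,-4.633) [heading=36, draw]
RT 108: heading 36 -> 288
RT 60: heading 288 -> 228
LT 30: heading 228 -> 258
FD 12: (2.13,-4.633) -> (-0.365,-16.371) [heading=258, draw]
Final: pos=(-0.365,-16.371), heading=258, 4 segment(s) drawn

Segment endpoints: x in {-9.196, -0.365, 0, 2.13, 2.939}, y in {-16.371, -12.862, -4.633, -4.045, 0}
xmin=-9.196, ymin=-16.371, xmax=2.939, ymax=0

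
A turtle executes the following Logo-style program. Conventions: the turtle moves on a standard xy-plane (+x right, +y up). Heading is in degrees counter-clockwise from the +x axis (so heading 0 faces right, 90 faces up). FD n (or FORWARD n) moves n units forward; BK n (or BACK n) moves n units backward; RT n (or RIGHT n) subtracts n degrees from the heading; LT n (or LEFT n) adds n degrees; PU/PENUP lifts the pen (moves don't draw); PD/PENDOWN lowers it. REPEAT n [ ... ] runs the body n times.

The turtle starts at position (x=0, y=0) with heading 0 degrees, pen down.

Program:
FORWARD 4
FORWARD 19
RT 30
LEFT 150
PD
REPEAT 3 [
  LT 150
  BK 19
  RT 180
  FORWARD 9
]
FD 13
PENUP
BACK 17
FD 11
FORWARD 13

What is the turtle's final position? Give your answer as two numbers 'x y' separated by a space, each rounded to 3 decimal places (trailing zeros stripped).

Answer: 78.569 76.249

Derivation:
Executing turtle program step by step:
Start: pos=(0,0), heading=0, pen down
FD 4: (0,0) -> (4,0) [heading=0, draw]
FD 19: (4,0) -> (23,0) [heading=0, draw]
RT 30: heading 0 -> 330
LT 150: heading 330 -> 120
PD: pen down
REPEAT 3 [
  -- iteration 1/3 --
  LT 150: heading 120 -> 270
  BK 19: (23,0) -> (23,19) [heading=270, draw]
  RT 180: heading 270 -> 90
  FD 9: (23,19) -> (23,28) [heading=90, draw]
  -- iteration 2/3 --
  LT 150: heading 90 -> 240
  BK 19: (23,28) -> (32.5,44.454) [heading=240, draw]
  RT 180: heading 240 -> 60
  FD 9: (32.5,44.454) -> (37,52.249) [heading=60, draw]
  -- iteration 3/3 --
  LT 150: heading 60 -> 210
  BK 19: (37,52.249) -> (53.454,61.749) [heading=210, draw]
  RT 180: heading 210 -> 30
  FD 9: (53.454,61.749) -> (61.249,66.249) [heading=30, draw]
]
FD 13: (61.249,66.249) -> (72.507,72.749) [heading=30, draw]
PU: pen up
BK 17: (72.507,72.749) -> (57.785,64.249) [heading=30, move]
FD 11: (57.785,64.249) -> (67.311,69.749) [heading=30, move]
FD 13: (67.311,69.749) -> (78.569,76.249) [heading=30, move]
Final: pos=(78.569,76.249), heading=30, 9 segment(s) drawn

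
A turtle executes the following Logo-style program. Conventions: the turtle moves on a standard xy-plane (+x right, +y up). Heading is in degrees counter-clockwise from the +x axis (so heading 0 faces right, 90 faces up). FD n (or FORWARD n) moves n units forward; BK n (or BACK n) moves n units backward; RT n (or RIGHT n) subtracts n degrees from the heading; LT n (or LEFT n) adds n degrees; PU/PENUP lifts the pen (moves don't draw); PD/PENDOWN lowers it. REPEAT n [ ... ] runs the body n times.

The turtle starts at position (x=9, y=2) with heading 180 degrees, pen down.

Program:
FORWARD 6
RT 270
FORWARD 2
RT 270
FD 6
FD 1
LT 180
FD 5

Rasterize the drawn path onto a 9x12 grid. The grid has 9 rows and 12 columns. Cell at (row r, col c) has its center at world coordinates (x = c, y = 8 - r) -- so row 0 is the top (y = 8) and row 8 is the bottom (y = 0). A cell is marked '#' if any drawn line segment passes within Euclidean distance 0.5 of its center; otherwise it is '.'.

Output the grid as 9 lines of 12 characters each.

Answer: ............
............
............
............
............
............
...#######..
...#........
...########.

Derivation:
Segment 0: (9,2) -> (3,2)
Segment 1: (3,2) -> (3,0)
Segment 2: (3,0) -> (9,0)
Segment 3: (9,0) -> (10,0)
Segment 4: (10,0) -> (5,0)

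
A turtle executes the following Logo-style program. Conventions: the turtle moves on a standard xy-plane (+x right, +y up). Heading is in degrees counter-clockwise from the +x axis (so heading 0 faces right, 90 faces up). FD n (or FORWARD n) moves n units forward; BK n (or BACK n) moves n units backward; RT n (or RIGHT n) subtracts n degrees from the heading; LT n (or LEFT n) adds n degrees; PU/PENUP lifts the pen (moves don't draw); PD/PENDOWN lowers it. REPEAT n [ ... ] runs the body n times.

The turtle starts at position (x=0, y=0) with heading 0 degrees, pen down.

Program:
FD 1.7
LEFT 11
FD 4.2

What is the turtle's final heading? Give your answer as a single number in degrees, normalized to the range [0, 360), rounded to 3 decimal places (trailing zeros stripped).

Executing turtle program step by step:
Start: pos=(0,0), heading=0, pen down
FD 1.7: (0,0) -> (1.7,0) [heading=0, draw]
LT 11: heading 0 -> 11
FD 4.2: (1.7,0) -> (5.823,0.801) [heading=11, draw]
Final: pos=(5.823,0.801), heading=11, 2 segment(s) drawn

Answer: 11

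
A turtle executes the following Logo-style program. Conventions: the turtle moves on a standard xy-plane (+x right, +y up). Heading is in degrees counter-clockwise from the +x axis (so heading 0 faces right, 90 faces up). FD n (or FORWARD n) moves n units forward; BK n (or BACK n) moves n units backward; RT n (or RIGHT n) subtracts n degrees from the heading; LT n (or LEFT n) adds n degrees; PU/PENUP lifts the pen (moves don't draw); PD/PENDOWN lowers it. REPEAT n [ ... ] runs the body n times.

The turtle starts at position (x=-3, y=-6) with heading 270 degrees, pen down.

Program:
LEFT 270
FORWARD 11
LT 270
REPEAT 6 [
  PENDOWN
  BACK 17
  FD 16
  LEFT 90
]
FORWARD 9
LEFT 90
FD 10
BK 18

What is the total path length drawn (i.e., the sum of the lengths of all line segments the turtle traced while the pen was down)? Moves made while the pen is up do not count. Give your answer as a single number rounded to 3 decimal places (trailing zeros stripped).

Executing turtle program step by step:
Start: pos=(-3,-6), heading=270, pen down
LT 270: heading 270 -> 180
FD 11: (-3,-6) -> (-14,-6) [heading=180, draw]
LT 270: heading 180 -> 90
REPEAT 6 [
  -- iteration 1/6 --
  PD: pen down
  BK 17: (-14,-6) -> (-14,-23) [heading=90, draw]
  FD 16: (-14,-23) -> (-14,-7) [heading=90, draw]
  LT 90: heading 90 -> 180
  -- iteration 2/6 --
  PD: pen down
  BK 17: (-14,-7) -> (3,-7) [heading=180, draw]
  FD 16: (3,-7) -> (-13,-7) [heading=180, draw]
  LT 90: heading 180 -> 270
  -- iteration 3/6 --
  PD: pen down
  BK 17: (-13,-7) -> (-13,10) [heading=270, draw]
  FD 16: (-13,10) -> (-13,-6) [heading=270, draw]
  LT 90: heading 270 -> 0
  -- iteration 4/6 --
  PD: pen down
  BK 17: (-13,-6) -> (-30,-6) [heading=0, draw]
  FD 16: (-30,-6) -> (-14,-6) [heading=0, draw]
  LT 90: heading 0 -> 90
  -- iteration 5/6 --
  PD: pen down
  BK 17: (-14,-6) -> (-14,-23) [heading=90, draw]
  FD 16: (-14,-23) -> (-14,-7) [heading=90, draw]
  LT 90: heading 90 -> 180
  -- iteration 6/6 --
  PD: pen down
  BK 17: (-14,-7) -> (3,-7) [heading=180, draw]
  FD 16: (3,-7) -> (-13,-7) [heading=180, draw]
  LT 90: heading 180 -> 270
]
FD 9: (-13,-7) -> (-13,-16) [heading=270, draw]
LT 90: heading 270 -> 0
FD 10: (-13,-16) -> (-3,-16) [heading=0, draw]
BK 18: (-3,-16) -> (-21,-16) [heading=0, draw]
Final: pos=(-21,-16), heading=0, 16 segment(s) drawn

Segment lengths:
  seg 1: (-3,-6) -> (-14,-6), length = 11
  seg 2: (-14,-6) -> (-14,-23), length = 17
  seg 3: (-14,-23) -> (-14,-7), length = 16
  seg 4: (-14,-7) -> (3,-7), length = 17
  seg 5: (3,-7) -> (-13,-7), length = 16
  seg 6: (-13,-7) -> (-13,10), length = 17
  seg 7: (-13,10) -> (-13,-6), length = 16
  seg 8: (-13,-6) -> (-30,-6), length = 17
  seg 9: (-30,-6) -> (-14,-6), length = 16
  seg 10: (-14,-6) -> (-14,-23), length = 17
  seg 11: (-14,-23) -> (-14,-7), length = 16
  seg 12: (-14,-7) -> (3,-7), length = 17
  seg 13: (3,-7) -> (-13,-7), length = 16
  seg 14: (-13,-7) -> (-13,-16), length = 9
  seg 15: (-13,-16) -> (-3,-16), length = 10
  seg 16: (-3,-16) -> (-21,-16), length = 18
Total = 246

Answer: 246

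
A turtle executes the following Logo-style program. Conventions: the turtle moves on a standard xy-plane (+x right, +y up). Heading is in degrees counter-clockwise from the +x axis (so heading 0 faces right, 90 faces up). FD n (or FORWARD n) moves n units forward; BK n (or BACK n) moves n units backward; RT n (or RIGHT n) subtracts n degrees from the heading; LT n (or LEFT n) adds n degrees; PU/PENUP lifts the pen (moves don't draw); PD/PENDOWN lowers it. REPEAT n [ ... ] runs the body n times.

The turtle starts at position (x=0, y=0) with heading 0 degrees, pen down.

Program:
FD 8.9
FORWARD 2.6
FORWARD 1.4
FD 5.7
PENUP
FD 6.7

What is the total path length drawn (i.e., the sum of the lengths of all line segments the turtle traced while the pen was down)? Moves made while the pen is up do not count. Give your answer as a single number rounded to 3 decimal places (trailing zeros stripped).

Answer: 18.6

Derivation:
Executing turtle program step by step:
Start: pos=(0,0), heading=0, pen down
FD 8.9: (0,0) -> (8.9,0) [heading=0, draw]
FD 2.6: (8.9,0) -> (11.5,0) [heading=0, draw]
FD 1.4: (11.5,0) -> (12.9,0) [heading=0, draw]
FD 5.7: (12.9,0) -> (18.6,0) [heading=0, draw]
PU: pen up
FD 6.7: (18.6,0) -> (25.3,0) [heading=0, move]
Final: pos=(25.3,0), heading=0, 4 segment(s) drawn

Segment lengths:
  seg 1: (0,0) -> (8.9,0), length = 8.9
  seg 2: (8.9,0) -> (11.5,0), length = 2.6
  seg 3: (11.5,0) -> (12.9,0), length = 1.4
  seg 4: (12.9,0) -> (18.6,0), length = 5.7
Total = 18.6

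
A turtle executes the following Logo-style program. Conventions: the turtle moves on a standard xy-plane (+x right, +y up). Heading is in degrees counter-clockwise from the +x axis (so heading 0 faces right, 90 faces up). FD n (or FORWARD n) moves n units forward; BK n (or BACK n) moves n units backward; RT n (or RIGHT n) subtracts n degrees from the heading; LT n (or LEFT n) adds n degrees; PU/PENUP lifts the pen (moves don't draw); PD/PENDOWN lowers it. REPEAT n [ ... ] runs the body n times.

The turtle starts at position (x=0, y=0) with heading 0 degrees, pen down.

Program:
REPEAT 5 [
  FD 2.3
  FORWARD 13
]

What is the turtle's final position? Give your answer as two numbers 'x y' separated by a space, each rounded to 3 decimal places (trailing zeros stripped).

Executing turtle program step by step:
Start: pos=(0,0), heading=0, pen down
REPEAT 5 [
  -- iteration 1/5 --
  FD 2.3: (0,0) -> (2.3,0) [heading=0, draw]
  FD 13: (2.3,0) -> (15.3,0) [heading=0, draw]
  -- iteration 2/5 --
  FD 2.3: (15.3,0) -> (17.6,0) [heading=0, draw]
  FD 13: (17.6,0) -> (30.6,0) [heading=0, draw]
  -- iteration 3/5 --
  FD 2.3: (30.6,0) -> (32.9,0) [heading=0, draw]
  FD 13: (32.9,0) -> (45.9,0) [heading=0, draw]
  -- iteration 4/5 --
  FD 2.3: (45.9,0) -> (48.2,0) [heading=0, draw]
  FD 13: (48.2,0) -> (61.2,0) [heading=0, draw]
  -- iteration 5/5 --
  FD 2.3: (61.2,0) -> (63.5,0) [heading=0, draw]
  FD 13: (63.5,0) -> (76.5,0) [heading=0, draw]
]
Final: pos=(76.5,0), heading=0, 10 segment(s) drawn

Answer: 76.5 0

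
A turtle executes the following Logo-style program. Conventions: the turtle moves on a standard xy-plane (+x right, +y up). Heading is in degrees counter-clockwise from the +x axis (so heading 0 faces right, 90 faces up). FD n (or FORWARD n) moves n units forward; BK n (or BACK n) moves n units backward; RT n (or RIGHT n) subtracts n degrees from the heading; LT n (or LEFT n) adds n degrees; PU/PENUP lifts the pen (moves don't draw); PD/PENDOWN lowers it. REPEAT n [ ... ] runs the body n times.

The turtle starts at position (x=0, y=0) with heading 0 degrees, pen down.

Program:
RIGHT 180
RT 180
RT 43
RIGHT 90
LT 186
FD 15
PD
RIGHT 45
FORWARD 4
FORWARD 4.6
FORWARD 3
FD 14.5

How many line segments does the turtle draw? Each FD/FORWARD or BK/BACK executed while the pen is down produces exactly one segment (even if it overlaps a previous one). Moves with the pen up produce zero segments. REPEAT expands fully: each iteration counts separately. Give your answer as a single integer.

Executing turtle program step by step:
Start: pos=(0,0), heading=0, pen down
RT 180: heading 0 -> 180
RT 180: heading 180 -> 0
RT 43: heading 0 -> 317
RT 90: heading 317 -> 227
LT 186: heading 227 -> 53
FD 15: (0,0) -> (9.027,11.98) [heading=53, draw]
PD: pen down
RT 45: heading 53 -> 8
FD 4: (9.027,11.98) -> (12.988,12.536) [heading=8, draw]
FD 4.6: (12.988,12.536) -> (17.544,13.176) [heading=8, draw]
FD 3: (17.544,13.176) -> (20.514,13.594) [heading=8, draw]
FD 14.5: (20.514,13.594) -> (34.873,15.612) [heading=8, draw]
Final: pos=(34.873,15.612), heading=8, 5 segment(s) drawn
Segments drawn: 5

Answer: 5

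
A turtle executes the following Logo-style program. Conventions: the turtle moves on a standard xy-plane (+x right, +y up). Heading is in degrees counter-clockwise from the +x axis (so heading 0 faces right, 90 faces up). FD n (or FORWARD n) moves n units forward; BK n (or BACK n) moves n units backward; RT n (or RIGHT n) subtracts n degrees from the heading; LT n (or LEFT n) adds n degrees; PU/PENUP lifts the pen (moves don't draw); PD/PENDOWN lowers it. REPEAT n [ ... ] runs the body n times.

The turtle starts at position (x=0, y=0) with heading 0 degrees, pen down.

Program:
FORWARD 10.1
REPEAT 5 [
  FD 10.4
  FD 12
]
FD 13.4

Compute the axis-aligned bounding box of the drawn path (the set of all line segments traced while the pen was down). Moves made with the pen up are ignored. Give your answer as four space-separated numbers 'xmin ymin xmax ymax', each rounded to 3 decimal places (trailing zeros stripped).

Answer: 0 0 135.5 0

Derivation:
Executing turtle program step by step:
Start: pos=(0,0), heading=0, pen down
FD 10.1: (0,0) -> (10.1,0) [heading=0, draw]
REPEAT 5 [
  -- iteration 1/5 --
  FD 10.4: (10.1,0) -> (20.5,0) [heading=0, draw]
  FD 12: (20.5,0) -> (32.5,0) [heading=0, draw]
  -- iteration 2/5 --
  FD 10.4: (32.5,0) -> (42.9,0) [heading=0, draw]
  FD 12: (42.9,0) -> (54.9,0) [heading=0, draw]
  -- iteration 3/5 --
  FD 10.4: (54.9,0) -> (65.3,0) [heading=0, draw]
  FD 12: (65.3,0) -> (77.3,0) [heading=0, draw]
  -- iteration 4/5 --
  FD 10.4: (77.3,0) -> (87.7,0) [heading=0, draw]
  FD 12: (87.7,0) -> (99.7,0) [heading=0, draw]
  -- iteration 5/5 --
  FD 10.4: (99.7,0) -> (110.1,0) [heading=0, draw]
  FD 12: (110.1,0) -> (122.1,0) [heading=0, draw]
]
FD 13.4: (122.1,0) -> (135.5,0) [heading=0, draw]
Final: pos=(135.5,0), heading=0, 12 segment(s) drawn

Segment endpoints: x in {0, 10.1, 20.5, 32.5, 42.9, 54.9, 65.3, 77.3, 87.7, 99.7, 110.1, 122.1, 135.5}, y in {0}
xmin=0, ymin=0, xmax=135.5, ymax=0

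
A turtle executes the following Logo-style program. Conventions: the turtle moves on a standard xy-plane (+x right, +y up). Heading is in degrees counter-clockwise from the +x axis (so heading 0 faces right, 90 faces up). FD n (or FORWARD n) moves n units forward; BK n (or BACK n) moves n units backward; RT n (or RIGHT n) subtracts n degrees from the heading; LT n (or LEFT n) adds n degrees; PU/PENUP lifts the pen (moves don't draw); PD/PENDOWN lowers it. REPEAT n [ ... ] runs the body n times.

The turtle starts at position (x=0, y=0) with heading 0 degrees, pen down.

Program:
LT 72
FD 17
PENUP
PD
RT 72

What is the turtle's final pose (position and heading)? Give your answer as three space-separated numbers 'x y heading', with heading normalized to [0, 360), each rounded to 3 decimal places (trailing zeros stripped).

Executing turtle program step by step:
Start: pos=(0,0), heading=0, pen down
LT 72: heading 0 -> 72
FD 17: (0,0) -> (5.253,16.168) [heading=72, draw]
PU: pen up
PD: pen down
RT 72: heading 72 -> 0
Final: pos=(5.253,16.168), heading=0, 1 segment(s) drawn

Answer: 5.253 16.168 0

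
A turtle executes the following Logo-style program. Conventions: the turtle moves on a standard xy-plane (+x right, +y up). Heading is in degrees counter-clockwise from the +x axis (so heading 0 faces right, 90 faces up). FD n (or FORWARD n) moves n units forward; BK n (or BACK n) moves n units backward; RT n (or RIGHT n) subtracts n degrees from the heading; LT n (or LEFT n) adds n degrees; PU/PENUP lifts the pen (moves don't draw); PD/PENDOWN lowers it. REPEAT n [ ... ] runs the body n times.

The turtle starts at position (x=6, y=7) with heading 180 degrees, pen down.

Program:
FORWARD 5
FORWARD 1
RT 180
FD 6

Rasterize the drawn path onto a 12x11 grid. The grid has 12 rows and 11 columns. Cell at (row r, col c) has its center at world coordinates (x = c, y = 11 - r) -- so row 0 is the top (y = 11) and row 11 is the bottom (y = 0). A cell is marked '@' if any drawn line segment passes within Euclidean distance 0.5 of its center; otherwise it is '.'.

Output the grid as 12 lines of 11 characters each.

Segment 0: (6,7) -> (1,7)
Segment 1: (1,7) -> (0,7)
Segment 2: (0,7) -> (6,7)

Answer: ...........
...........
...........
...........
@@@@@@@....
...........
...........
...........
...........
...........
...........
...........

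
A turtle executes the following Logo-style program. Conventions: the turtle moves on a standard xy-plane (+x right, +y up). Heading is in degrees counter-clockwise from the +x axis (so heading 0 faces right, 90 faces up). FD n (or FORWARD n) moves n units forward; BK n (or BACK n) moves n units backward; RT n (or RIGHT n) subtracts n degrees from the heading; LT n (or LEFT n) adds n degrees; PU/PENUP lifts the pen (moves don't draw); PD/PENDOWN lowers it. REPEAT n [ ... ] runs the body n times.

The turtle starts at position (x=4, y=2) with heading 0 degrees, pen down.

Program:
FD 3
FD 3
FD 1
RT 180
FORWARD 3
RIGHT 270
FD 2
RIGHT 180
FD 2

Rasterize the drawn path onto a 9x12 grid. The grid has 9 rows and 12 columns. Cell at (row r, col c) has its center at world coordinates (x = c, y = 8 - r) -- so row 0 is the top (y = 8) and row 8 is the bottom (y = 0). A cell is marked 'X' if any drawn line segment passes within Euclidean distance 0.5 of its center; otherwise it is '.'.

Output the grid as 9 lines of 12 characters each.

Segment 0: (4,2) -> (7,2)
Segment 1: (7,2) -> (10,2)
Segment 2: (10,2) -> (11,2)
Segment 3: (11,2) -> (8,2)
Segment 4: (8,2) -> (8,-0)
Segment 5: (8,-0) -> (8,2)

Answer: ............
............
............
............
............
............
....XXXXXXXX
........X...
........X...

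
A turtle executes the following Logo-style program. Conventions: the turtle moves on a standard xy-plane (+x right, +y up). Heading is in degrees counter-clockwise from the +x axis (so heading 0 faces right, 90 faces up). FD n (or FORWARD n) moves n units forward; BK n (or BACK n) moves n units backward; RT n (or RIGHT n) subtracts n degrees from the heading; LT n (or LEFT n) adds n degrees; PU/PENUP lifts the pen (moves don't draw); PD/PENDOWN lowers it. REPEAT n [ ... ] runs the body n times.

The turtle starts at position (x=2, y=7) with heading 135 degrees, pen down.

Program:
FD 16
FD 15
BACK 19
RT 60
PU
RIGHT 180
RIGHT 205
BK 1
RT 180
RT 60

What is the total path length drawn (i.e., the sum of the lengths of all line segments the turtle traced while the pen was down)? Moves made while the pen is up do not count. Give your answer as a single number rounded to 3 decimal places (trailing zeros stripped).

Executing turtle program step by step:
Start: pos=(2,7), heading=135, pen down
FD 16: (2,7) -> (-9.314,18.314) [heading=135, draw]
FD 15: (-9.314,18.314) -> (-19.92,28.92) [heading=135, draw]
BK 19: (-19.92,28.92) -> (-6.485,15.485) [heading=135, draw]
RT 60: heading 135 -> 75
PU: pen up
RT 180: heading 75 -> 255
RT 205: heading 255 -> 50
BK 1: (-6.485,15.485) -> (-7.128,14.719) [heading=50, move]
RT 180: heading 50 -> 230
RT 60: heading 230 -> 170
Final: pos=(-7.128,14.719), heading=170, 3 segment(s) drawn

Segment lengths:
  seg 1: (2,7) -> (-9.314,18.314), length = 16
  seg 2: (-9.314,18.314) -> (-19.92,28.92), length = 15
  seg 3: (-19.92,28.92) -> (-6.485,15.485), length = 19
Total = 50

Answer: 50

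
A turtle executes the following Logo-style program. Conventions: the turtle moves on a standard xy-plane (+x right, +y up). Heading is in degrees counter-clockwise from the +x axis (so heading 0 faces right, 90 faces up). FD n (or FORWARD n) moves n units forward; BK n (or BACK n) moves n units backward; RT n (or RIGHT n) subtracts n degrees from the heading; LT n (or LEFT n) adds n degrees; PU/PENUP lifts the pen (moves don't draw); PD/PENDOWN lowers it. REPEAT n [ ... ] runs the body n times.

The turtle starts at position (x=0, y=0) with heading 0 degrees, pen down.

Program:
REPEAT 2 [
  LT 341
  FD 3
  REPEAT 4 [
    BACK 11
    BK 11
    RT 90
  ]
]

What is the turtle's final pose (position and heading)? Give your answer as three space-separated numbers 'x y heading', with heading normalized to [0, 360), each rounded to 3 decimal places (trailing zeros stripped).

Answer: 5.201 -2.824 322

Derivation:
Executing turtle program step by step:
Start: pos=(0,0), heading=0, pen down
REPEAT 2 [
  -- iteration 1/2 --
  LT 341: heading 0 -> 341
  FD 3: (0,0) -> (2.837,-0.977) [heading=341, draw]
  REPEAT 4 [
    -- iteration 1/4 --
    BK 11: (2.837,-0.977) -> (-7.564,2.605) [heading=341, draw]
    BK 11: (-7.564,2.605) -> (-17.965,6.186) [heading=341, draw]
    RT 90: heading 341 -> 251
    -- iteration 2/4 --
    BK 11: (-17.965,6.186) -> (-14.384,16.586) [heading=251, draw]
    BK 11: (-14.384,16.586) -> (-10.802,26.987) [heading=251, draw]
    RT 90: heading 251 -> 161
    -- iteration 3/4 --
    BK 11: (-10.802,26.987) -> (-0.402,23.406) [heading=161, draw]
    BK 11: (-0.402,23.406) -> (9.999,19.825) [heading=161, draw]
    RT 90: heading 161 -> 71
    -- iteration 4/4 --
    BK 11: (9.999,19.825) -> (6.418,9.424) [heading=71, draw]
    BK 11: (6.418,9.424) -> (2.837,-0.977) [heading=71, draw]
    RT 90: heading 71 -> 341
  ]
  -- iteration 2/2 --
  LT 341: heading 341 -> 322
  FD 3: (2.837,-0.977) -> (5.201,-2.824) [heading=322, draw]
  REPEAT 4 [
    -- iteration 1/4 --
    BK 11: (5.201,-2.824) -> (-3.468,3.949) [heading=322, draw]
    BK 11: (-3.468,3.949) -> (-12.136,10.721) [heading=322, draw]
    RT 90: heading 322 -> 232
    -- iteration 2/4 --
    BK 11: (-12.136,10.721) -> (-5.363,19.389) [heading=232, draw]
    BK 11: (-5.363,19.389) -> (1.409,28.057) [heading=232, draw]
    RT 90: heading 232 -> 142
    -- iteration 3/4 --
    BK 11: (1.409,28.057) -> (10.077,21.285) [heading=142, draw]
    BK 11: (10.077,21.285) -> (18.745,14.513) [heading=142, draw]
    RT 90: heading 142 -> 52
    -- iteration 4/4 --
    BK 11: (18.745,14.513) -> (11.973,5.844) [heading=52, draw]
    BK 11: (11.973,5.844) -> (5.201,-2.824) [heading=52, draw]
    RT 90: heading 52 -> 322
  ]
]
Final: pos=(5.201,-2.824), heading=322, 18 segment(s) drawn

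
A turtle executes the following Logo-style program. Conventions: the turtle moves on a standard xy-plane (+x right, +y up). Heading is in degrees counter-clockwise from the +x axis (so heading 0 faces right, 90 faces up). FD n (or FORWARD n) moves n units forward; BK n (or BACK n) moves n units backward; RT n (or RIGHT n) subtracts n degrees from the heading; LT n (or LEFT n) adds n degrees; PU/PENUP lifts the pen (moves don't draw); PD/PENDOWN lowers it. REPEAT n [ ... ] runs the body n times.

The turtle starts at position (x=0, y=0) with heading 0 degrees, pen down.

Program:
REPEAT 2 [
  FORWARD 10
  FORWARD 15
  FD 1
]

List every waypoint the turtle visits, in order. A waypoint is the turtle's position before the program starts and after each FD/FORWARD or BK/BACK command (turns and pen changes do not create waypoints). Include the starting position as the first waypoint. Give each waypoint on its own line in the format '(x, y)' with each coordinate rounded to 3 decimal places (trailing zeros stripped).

Executing turtle program step by step:
Start: pos=(0,0), heading=0, pen down
REPEAT 2 [
  -- iteration 1/2 --
  FD 10: (0,0) -> (10,0) [heading=0, draw]
  FD 15: (10,0) -> (25,0) [heading=0, draw]
  FD 1: (25,0) -> (26,0) [heading=0, draw]
  -- iteration 2/2 --
  FD 10: (26,0) -> (36,0) [heading=0, draw]
  FD 15: (36,0) -> (51,0) [heading=0, draw]
  FD 1: (51,0) -> (52,0) [heading=0, draw]
]
Final: pos=(52,0), heading=0, 6 segment(s) drawn
Waypoints (7 total):
(0, 0)
(10, 0)
(25, 0)
(26, 0)
(36, 0)
(51, 0)
(52, 0)

Answer: (0, 0)
(10, 0)
(25, 0)
(26, 0)
(36, 0)
(51, 0)
(52, 0)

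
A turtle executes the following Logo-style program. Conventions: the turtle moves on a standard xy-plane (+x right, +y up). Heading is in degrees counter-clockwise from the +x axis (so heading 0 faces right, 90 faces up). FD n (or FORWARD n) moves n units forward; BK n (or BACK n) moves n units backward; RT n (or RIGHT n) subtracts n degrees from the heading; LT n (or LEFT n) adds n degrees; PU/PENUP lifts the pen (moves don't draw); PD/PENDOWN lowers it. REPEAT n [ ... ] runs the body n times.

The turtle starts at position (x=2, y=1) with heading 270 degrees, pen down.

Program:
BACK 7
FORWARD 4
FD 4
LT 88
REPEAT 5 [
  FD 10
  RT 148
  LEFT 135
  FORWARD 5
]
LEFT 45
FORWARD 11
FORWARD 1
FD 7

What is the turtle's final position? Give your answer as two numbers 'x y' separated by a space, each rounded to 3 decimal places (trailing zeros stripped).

Executing turtle program step by step:
Start: pos=(2,1), heading=270, pen down
BK 7: (2,1) -> (2,8) [heading=270, draw]
FD 4: (2,8) -> (2,4) [heading=270, draw]
FD 4: (2,4) -> (2,0) [heading=270, draw]
LT 88: heading 270 -> 358
REPEAT 5 [
  -- iteration 1/5 --
  FD 10: (2,0) -> (11.994,-0.349) [heading=358, draw]
  RT 148: heading 358 -> 210
  LT 135: heading 210 -> 345
  FD 5: (11.994,-0.349) -> (16.824,-1.643) [heading=345, draw]
  -- iteration 2/5 --
  FD 10: (16.824,-1.643) -> (26.483,-4.231) [heading=345, draw]
  RT 148: heading 345 -> 197
  LT 135: heading 197 -> 332
  FD 5: (26.483,-4.231) -> (30.898,-6.579) [heading=332, draw]
  -- iteration 3/5 --
  FD 10: (30.898,-6.579) -> (39.727,-11.273) [heading=332, draw]
  RT 148: heading 332 -> 184
  LT 135: heading 184 -> 319
  FD 5: (39.727,-11.273) -> (43.501,-14.554) [heading=319, draw]
  -- iteration 4/5 --
  FD 10: (43.501,-14.554) -> (51.048,-21.114) [heading=319, draw]
  RT 148: heading 319 -> 171
  LT 135: heading 171 -> 306
  FD 5: (51.048,-21.114) -> (53.987,-25.159) [heading=306, draw]
  -- iteration 5/5 --
  FD 10: (53.987,-25.159) -> (59.864,-33.249) [heading=306, draw]
  RT 148: heading 306 -> 158
  LT 135: heading 158 -> 293
  FD 5: (59.864,-33.249) -> (61.818,-37.852) [heading=293, draw]
]
LT 45: heading 293 -> 338
FD 11: (61.818,-37.852) -> (72.017,-41.973) [heading=338, draw]
FD 1: (72.017,-41.973) -> (72.944,-42.347) [heading=338, draw]
FD 7: (72.944,-42.347) -> (79.435,-44.97) [heading=338, draw]
Final: pos=(79.435,-44.97), heading=338, 16 segment(s) drawn

Answer: 79.435 -44.97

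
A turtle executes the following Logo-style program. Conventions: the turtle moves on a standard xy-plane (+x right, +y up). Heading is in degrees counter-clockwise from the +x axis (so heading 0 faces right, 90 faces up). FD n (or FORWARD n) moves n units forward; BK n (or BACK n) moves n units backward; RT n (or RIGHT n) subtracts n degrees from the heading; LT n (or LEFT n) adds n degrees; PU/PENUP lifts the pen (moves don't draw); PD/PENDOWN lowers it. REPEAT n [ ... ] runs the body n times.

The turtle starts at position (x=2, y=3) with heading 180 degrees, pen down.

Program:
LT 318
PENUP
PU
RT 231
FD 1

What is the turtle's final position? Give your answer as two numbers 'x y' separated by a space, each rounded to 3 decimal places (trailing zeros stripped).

Executing turtle program step by step:
Start: pos=(2,3), heading=180, pen down
LT 318: heading 180 -> 138
PU: pen up
PU: pen up
RT 231: heading 138 -> 267
FD 1: (2,3) -> (1.948,2.001) [heading=267, move]
Final: pos=(1.948,2.001), heading=267, 0 segment(s) drawn

Answer: 1.948 2.001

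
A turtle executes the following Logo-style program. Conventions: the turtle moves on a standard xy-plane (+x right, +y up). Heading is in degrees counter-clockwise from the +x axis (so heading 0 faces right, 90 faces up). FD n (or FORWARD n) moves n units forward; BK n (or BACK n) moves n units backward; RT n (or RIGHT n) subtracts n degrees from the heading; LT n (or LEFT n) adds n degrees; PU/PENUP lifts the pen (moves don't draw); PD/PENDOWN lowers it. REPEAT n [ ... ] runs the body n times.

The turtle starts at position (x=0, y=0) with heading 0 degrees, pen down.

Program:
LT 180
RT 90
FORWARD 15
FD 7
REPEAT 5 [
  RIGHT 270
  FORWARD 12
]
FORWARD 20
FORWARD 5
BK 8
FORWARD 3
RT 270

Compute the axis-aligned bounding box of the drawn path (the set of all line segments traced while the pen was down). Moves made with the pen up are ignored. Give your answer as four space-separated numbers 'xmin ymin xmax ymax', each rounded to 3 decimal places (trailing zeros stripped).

Answer: -37 0 0 22

Derivation:
Executing turtle program step by step:
Start: pos=(0,0), heading=0, pen down
LT 180: heading 0 -> 180
RT 90: heading 180 -> 90
FD 15: (0,0) -> (0,15) [heading=90, draw]
FD 7: (0,15) -> (0,22) [heading=90, draw]
REPEAT 5 [
  -- iteration 1/5 --
  RT 270: heading 90 -> 180
  FD 12: (0,22) -> (-12,22) [heading=180, draw]
  -- iteration 2/5 --
  RT 270: heading 180 -> 270
  FD 12: (-12,22) -> (-12,10) [heading=270, draw]
  -- iteration 3/5 --
  RT 270: heading 270 -> 0
  FD 12: (-12,10) -> (0,10) [heading=0, draw]
  -- iteration 4/5 --
  RT 270: heading 0 -> 90
  FD 12: (0,10) -> (0,22) [heading=90, draw]
  -- iteration 5/5 --
  RT 270: heading 90 -> 180
  FD 12: (0,22) -> (-12,22) [heading=180, draw]
]
FD 20: (-12,22) -> (-32,22) [heading=180, draw]
FD 5: (-32,22) -> (-37,22) [heading=180, draw]
BK 8: (-37,22) -> (-29,22) [heading=180, draw]
FD 3: (-29,22) -> (-32,22) [heading=180, draw]
RT 270: heading 180 -> 270
Final: pos=(-32,22), heading=270, 11 segment(s) drawn

Segment endpoints: x in {-37, -32, -32, -29, -12, -12, -12, 0, 0, 0, 0, 0}, y in {0, 10, 10, 15, 22, 22, 22, 22, 22, 22}
xmin=-37, ymin=0, xmax=0, ymax=22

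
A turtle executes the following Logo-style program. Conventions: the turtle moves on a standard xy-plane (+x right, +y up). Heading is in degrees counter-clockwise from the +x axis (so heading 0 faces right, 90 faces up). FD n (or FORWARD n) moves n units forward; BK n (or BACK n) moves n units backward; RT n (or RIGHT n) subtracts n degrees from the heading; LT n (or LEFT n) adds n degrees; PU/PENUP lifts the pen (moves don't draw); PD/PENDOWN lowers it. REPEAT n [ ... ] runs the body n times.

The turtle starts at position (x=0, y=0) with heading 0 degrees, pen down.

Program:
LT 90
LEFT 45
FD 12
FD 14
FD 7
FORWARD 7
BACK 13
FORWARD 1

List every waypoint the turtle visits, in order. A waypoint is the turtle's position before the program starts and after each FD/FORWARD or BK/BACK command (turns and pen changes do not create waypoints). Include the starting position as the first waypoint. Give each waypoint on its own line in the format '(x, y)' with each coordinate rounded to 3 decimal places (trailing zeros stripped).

Executing turtle program step by step:
Start: pos=(0,0), heading=0, pen down
LT 90: heading 0 -> 90
LT 45: heading 90 -> 135
FD 12: (0,0) -> (-8.485,8.485) [heading=135, draw]
FD 14: (-8.485,8.485) -> (-18.385,18.385) [heading=135, draw]
FD 7: (-18.385,18.385) -> (-23.335,23.335) [heading=135, draw]
FD 7: (-23.335,23.335) -> (-28.284,28.284) [heading=135, draw]
BK 13: (-28.284,28.284) -> (-19.092,19.092) [heading=135, draw]
FD 1: (-19.092,19.092) -> (-19.799,19.799) [heading=135, draw]
Final: pos=(-19.799,19.799), heading=135, 6 segment(s) drawn
Waypoints (7 total):
(0, 0)
(-8.485, 8.485)
(-18.385, 18.385)
(-23.335, 23.335)
(-28.284, 28.284)
(-19.092, 19.092)
(-19.799, 19.799)

Answer: (0, 0)
(-8.485, 8.485)
(-18.385, 18.385)
(-23.335, 23.335)
(-28.284, 28.284)
(-19.092, 19.092)
(-19.799, 19.799)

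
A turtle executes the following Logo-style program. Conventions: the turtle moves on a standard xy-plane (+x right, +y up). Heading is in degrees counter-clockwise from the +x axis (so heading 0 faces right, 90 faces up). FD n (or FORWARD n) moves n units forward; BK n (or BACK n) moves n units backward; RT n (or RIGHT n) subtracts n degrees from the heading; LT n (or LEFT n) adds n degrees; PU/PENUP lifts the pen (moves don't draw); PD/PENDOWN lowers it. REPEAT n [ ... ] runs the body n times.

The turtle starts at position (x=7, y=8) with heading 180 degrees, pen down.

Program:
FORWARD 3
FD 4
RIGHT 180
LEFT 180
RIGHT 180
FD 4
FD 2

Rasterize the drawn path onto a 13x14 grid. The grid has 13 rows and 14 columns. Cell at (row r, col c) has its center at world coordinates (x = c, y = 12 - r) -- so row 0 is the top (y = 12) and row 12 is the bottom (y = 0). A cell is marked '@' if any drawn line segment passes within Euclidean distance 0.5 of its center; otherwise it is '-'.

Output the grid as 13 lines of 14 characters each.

Answer: --------------
--------------
--------------
--------------
@@@@@@@@------
--------------
--------------
--------------
--------------
--------------
--------------
--------------
--------------

Derivation:
Segment 0: (7,8) -> (4,8)
Segment 1: (4,8) -> (0,8)
Segment 2: (0,8) -> (4,8)
Segment 3: (4,8) -> (6,8)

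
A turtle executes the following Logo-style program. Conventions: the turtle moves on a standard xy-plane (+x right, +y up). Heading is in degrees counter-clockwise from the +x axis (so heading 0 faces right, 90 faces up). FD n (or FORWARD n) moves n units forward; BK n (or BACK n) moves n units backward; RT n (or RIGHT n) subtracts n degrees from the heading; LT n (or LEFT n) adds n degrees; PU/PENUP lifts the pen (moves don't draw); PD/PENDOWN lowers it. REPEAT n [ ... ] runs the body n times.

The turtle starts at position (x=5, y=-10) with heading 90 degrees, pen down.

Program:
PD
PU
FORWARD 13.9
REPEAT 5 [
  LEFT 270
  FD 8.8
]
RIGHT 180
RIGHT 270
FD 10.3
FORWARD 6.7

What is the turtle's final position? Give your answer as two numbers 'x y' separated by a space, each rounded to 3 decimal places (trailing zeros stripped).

Answer: 13.8 -13.1

Derivation:
Executing turtle program step by step:
Start: pos=(5,-10), heading=90, pen down
PD: pen down
PU: pen up
FD 13.9: (5,-10) -> (5,3.9) [heading=90, move]
REPEAT 5 [
  -- iteration 1/5 --
  LT 270: heading 90 -> 0
  FD 8.8: (5,3.9) -> (13.8,3.9) [heading=0, move]
  -- iteration 2/5 --
  LT 270: heading 0 -> 270
  FD 8.8: (13.8,3.9) -> (13.8,-4.9) [heading=270, move]
  -- iteration 3/5 --
  LT 270: heading 270 -> 180
  FD 8.8: (13.8,-4.9) -> (5,-4.9) [heading=180, move]
  -- iteration 4/5 --
  LT 270: heading 180 -> 90
  FD 8.8: (5,-4.9) -> (5,3.9) [heading=90, move]
  -- iteration 5/5 --
  LT 270: heading 90 -> 0
  FD 8.8: (5,3.9) -> (13.8,3.9) [heading=0, move]
]
RT 180: heading 0 -> 180
RT 270: heading 180 -> 270
FD 10.3: (13.8,3.9) -> (13.8,-6.4) [heading=270, move]
FD 6.7: (13.8,-6.4) -> (13.8,-13.1) [heading=270, move]
Final: pos=(13.8,-13.1), heading=270, 0 segment(s) drawn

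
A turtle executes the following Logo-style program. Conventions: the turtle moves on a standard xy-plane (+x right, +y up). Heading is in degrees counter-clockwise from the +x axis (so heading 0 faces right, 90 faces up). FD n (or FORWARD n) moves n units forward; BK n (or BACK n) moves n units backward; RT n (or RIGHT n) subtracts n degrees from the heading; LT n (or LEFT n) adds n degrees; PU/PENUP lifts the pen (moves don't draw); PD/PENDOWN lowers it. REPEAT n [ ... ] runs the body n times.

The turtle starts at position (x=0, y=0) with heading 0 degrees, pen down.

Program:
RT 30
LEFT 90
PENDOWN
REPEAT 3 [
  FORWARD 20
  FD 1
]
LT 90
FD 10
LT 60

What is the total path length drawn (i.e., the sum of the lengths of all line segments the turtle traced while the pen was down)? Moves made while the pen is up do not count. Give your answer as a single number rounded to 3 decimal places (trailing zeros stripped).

Answer: 73

Derivation:
Executing turtle program step by step:
Start: pos=(0,0), heading=0, pen down
RT 30: heading 0 -> 330
LT 90: heading 330 -> 60
PD: pen down
REPEAT 3 [
  -- iteration 1/3 --
  FD 20: (0,0) -> (10,17.321) [heading=60, draw]
  FD 1: (10,17.321) -> (10.5,18.187) [heading=60, draw]
  -- iteration 2/3 --
  FD 20: (10.5,18.187) -> (20.5,35.507) [heading=60, draw]
  FD 1: (20.5,35.507) -> (21,36.373) [heading=60, draw]
  -- iteration 3/3 --
  FD 20: (21,36.373) -> (31,53.694) [heading=60, draw]
  FD 1: (31,53.694) -> (31.5,54.56) [heading=60, draw]
]
LT 90: heading 60 -> 150
FD 10: (31.5,54.56) -> (22.84,59.56) [heading=150, draw]
LT 60: heading 150 -> 210
Final: pos=(22.84,59.56), heading=210, 7 segment(s) drawn

Segment lengths:
  seg 1: (0,0) -> (10,17.321), length = 20
  seg 2: (10,17.321) -> (10.5,18.187), length = 1
  seg 3: (10.5,18.187) -> (20.5,35.507), length = 20
  seg 4: (20.5,35.507) -> (21,36.373), length = 1
  seg 5: (21,36.373) -> (31,53.694), length = 20
  seg 6: (31,53.694) -> (31.5,54.56), length = 1
  seg 7: (31.5,54.56) -> (22.84,59.56), length = 10
Total = 73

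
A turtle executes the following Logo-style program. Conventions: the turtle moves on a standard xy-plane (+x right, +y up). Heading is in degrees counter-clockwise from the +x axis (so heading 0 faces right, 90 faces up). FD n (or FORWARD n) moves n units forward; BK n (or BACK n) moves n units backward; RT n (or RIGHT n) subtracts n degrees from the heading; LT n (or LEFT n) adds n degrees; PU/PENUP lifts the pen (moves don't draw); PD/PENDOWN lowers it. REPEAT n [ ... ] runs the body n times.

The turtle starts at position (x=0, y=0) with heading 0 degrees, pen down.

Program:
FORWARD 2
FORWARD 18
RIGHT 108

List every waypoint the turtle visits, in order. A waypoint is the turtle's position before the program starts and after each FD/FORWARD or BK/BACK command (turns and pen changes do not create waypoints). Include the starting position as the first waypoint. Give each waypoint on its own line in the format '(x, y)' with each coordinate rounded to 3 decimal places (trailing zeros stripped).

Answer: (0, 0)
(2, 0)
(20, 0)

Derivation:
Executing turtle program step by step:
Start: pos=(0,0), heading=0, pen down
FD 2: (0,0) -> (2,0) [heading=0, draw]
FD 18: (2,0) -> (20,0) [heading=0, draw]
RT 108: heading 0 -> 252
Final: pos=(20,0), heading=252, 2 segment(s) drawn
Waypoints (3 total):
(0, 0)
(2, 0)
(20, 0)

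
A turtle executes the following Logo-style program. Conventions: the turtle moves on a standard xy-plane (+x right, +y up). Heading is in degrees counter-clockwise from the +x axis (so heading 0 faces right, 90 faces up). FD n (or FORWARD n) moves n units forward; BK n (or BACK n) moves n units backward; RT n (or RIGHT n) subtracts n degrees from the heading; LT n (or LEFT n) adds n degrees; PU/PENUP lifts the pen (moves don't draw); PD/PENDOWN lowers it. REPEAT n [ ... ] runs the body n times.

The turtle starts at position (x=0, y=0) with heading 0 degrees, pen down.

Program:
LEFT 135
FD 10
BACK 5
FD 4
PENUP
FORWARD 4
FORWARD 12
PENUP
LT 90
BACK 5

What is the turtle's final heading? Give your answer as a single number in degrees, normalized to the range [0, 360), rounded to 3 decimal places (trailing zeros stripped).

Answer: 225

Derivation:
Executing turtle program step by step:
Start: pos=(0,0), heading=0, pen down
LT 135: heading 0 -> 135
FD 10: (0,0) -> (-7.071,7.071) [heading=135, draw]
BK 5: (-7.071,7.071) -> (-3.536,3.536) [heading=135, draw]
FD 4: (-3.536,3.536) -> (-6.364,6.364) [heading=135, draw]
PU: pen up
FD 4: (-6.364,6.364) -> (-9.192,9.192) [heading=135, move]
FD 12: (-9.192,9.192) -> (-17.678,17.678) [heading=135, move]
PU: pen up
LT 90: heading 135 -> 225
BK 5: (-17.678,17.678) -> (-14.142,21.213) [heading=225, move]
Final: pos=(-14.142,21.213), heading=225, 3 segment(s) drawn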